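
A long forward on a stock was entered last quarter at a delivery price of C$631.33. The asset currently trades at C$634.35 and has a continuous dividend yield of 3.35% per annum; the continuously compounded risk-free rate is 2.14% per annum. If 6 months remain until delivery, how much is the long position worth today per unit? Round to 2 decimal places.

Current fair forward for the remaining 6 months: F = S·e^((r − q)·T), (r − q) = 0.0214 − 0.0335 = -0.0121
F = 634.35 · e^(-0.0121 × 6/12) = 634.35 × 0.993968 = 630.5236
Value of long forward = (F − K)·e^(−rT) = (630.5236 − 631.33) · e^(−0.0214·6/12)
= -0.8064 × 0.989357 = -0.80

-C$0.80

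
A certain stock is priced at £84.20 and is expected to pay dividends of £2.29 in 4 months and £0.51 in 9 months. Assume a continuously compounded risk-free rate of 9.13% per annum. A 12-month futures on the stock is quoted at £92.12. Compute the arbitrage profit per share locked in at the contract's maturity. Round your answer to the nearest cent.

PV(dividends) I = 2.29·e^(−0.0913·4/12) + 0.51·e^(−0.0913·9/12) = 2.6976
Fair futures F* = (S − I)·e^(rT) = (84.20 − 2.6976)·e^0.091300 = 81.5024 × 1.095598 = 89.2939
Market £92.12 > fair 89.2939: forward overpriced → cash-and-carry (borrow at r, buy the stock and collect the dividends, short the forward).
Profit at T = |F_mkt − F*| = |92.12 − 89.2939| = £2.83 per share

£2.83 per share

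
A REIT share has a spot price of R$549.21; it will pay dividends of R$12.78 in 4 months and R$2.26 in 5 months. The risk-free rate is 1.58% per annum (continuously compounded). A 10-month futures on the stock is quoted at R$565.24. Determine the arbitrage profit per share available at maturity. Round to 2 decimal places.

R$23.91 per share

PV(dividends) I = 12.78·e^(−0.0158·4/12) + 2.26·e^(−0.0158·5/12) = 14.9580
Fair futures F* = (S − I)·e^(rT) = (549.21 − 14.9580)·e^0.013167 = 534.2520 × 1.013254 = 541.3330
Market R$565.24 > fair 541.3330: forward overpriced → cash-and-carry (borrow at r, buy the stock and collect the dividends, short the forward).
Profit at T = |F_mkt − F*| = |565.24 − 541.3330| = R$23.91 per share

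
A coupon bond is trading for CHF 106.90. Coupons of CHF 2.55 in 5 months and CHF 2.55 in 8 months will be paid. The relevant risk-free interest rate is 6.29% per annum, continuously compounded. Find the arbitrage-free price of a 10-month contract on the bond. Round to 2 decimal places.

CHF 107.46

PV(coupons) I = 2.55·e^(−0.0629·5/12) + 2.55·e^(−0.0629·8/12)
I = 2.4840 + 2.4453 = 4.9293
F = (S − I)·e^(rT) = (106.90 − 4.9293) · e^(0.0629·10/12)
= 101.9707 · e^0.052417 = 101.9707 × 1.053815 = CHF 107.46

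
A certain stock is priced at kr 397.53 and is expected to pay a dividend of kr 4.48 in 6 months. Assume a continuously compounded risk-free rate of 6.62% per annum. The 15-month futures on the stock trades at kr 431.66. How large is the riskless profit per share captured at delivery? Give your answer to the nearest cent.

PV(dividends) I = 4.48·e^(−0.0662·6/12) = 4.3341
Fair futures F* = (S − I)·e^(rT) = (397.53 − 4.3341)·e^0.082750 = 393.1959 × 1.086270 = 427.1169
Market kr 431.66 > fair 427.1169: forward overpriced → cash-and-carry (borrow at r, buy the stock and collect the dividends, short the forward).
Profit at T = |F_mkt − F*| = |431.66 − 427.1169| = kr 4.54 per share

kr 4.54 per share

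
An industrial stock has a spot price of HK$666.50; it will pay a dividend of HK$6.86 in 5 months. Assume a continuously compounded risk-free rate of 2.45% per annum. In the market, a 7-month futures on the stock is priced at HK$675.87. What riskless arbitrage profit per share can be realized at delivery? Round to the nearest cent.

PV(dividends) I = 6.86·e^(−0.0245·5/12) = 6.7903
Fair futures F* = (S − I)·e^(rT) = (666.50 − 6.7903)·e^0.014292 = 659.7097 × 1.014395 = 669.2062
Market HK$675.87 > fair 669.2062: forward overpriced → cash-and-carry (borrow at r, buy the stock and collect the dividends, short the forward).
Profit at T = |F_mkt − F*| = |675.87 − 669.2062| = HK$6.66 per share

HK$6.66 per share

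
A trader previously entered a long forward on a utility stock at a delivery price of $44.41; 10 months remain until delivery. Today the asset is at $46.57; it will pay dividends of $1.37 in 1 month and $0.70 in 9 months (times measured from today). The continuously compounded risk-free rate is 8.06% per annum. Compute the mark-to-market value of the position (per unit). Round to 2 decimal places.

$3.03

PV(remaining dividends) I = 1.37·e^(−0.0806·1/12) + 0.70·e^(−0.0806·9/12) = 2.0198
Current forward F = (S − I)·e^(rT) = (46.57 − 2.0198)·e^(0.0806·10/12) = 44.5502 × 1.069474 = 47.6453
Value (long) = (F − K)·e^(−rT) = (47.6453 − 44.41) × 0.935039 = 3.0251
Value = $3.03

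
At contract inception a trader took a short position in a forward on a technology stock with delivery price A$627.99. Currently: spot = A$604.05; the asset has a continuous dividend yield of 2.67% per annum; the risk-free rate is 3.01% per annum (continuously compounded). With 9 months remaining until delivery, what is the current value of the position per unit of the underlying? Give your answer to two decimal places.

Current fair forward for the remaining 9 months: F = S·e^((r − q)·T), (r − q) = 0.0301 − 0.0267 = 0.0034
F = 604.05 · e^(0.0034 × 9/12) = 604.05 × 1.002553 = 605.5921
Value of long forward = (F − K)·e^(−rT) = (605.5921 − 627.99) · e^(−0.0301·9/12)
= -22.3979 × 0.977678 = -21.90
Short position value = −(long value) = A$21.90

A$21.90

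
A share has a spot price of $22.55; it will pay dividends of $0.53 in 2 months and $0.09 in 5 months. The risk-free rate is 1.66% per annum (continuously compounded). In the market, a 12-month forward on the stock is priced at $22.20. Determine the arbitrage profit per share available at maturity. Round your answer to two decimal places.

$0.10 per share

PV(dividends) I = 0.53·e^(−0.0166·2/12) + 0.09·e^(−0.0166·5/12) = 0.6179
Fair forward F* = (S − I)·e^(rT) = (22.55 − 0.6179)·e^0.016600 = 21.9321 × 1.016739 = 22.2992
Market $22.20 < fair 22.2992: forward underpriced → reverse cash-and-carry (short the stock, invest proceeds at r, pay the dividends, go long the forward).
Profit at T = |F_mkt − F*| = |22.20 − 22.2992| = $0.10 per share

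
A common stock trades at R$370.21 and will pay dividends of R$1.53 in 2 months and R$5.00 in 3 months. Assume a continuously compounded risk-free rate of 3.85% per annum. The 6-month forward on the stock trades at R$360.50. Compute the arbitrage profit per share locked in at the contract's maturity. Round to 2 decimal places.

PV(dividends) I = 1.53·e^(−0.0385·2/12) + 5.00·e^(−0.0385·3/12) = 6.4723
Fair forward F* = (S − I)·e^(rT) = (370.21 − 6.4723)·e^0.019250 = 363.7377 × 1.019436 = 370.8073
Market R$360.50 < fair 370.8073: forward underpriced → reverse cash-and-carry (short the stock, invest proceeds at r, pay the dividends, go long the forward).
Profit at T = |F_mkt − F*| = |360.50 − 370.8073| = R$10.31 per share

R$10.31 per share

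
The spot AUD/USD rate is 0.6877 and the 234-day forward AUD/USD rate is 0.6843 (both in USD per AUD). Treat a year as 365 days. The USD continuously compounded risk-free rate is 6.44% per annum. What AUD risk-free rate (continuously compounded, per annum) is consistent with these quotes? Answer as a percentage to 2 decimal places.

F = S·e^((r_USD − r_AUD)T) ⇒ r_AUD = r_USD − ln(F/S)/T
ln(0.6843/0.6877) = -0.004956; /(234/365) = -0.007731
r_AUD = 0.0644 + 0.007731 = 0.072131
r_AUD = 7.21%

7.21%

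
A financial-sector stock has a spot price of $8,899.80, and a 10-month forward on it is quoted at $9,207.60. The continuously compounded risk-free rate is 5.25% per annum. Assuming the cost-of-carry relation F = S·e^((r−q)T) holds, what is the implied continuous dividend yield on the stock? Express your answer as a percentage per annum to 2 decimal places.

From F = S·e^((r−q)T): (r − q) = ln(F/S)/T
ln(9207.60/8899.80) = ln(1.034585) = 0.034000
(r − q) = 0.034000 / (10/12) = 0.040800
q = r − ln(F/S)/T = 0.0525 − 0.040800 = 0.011700
q = 1.17%

1.17%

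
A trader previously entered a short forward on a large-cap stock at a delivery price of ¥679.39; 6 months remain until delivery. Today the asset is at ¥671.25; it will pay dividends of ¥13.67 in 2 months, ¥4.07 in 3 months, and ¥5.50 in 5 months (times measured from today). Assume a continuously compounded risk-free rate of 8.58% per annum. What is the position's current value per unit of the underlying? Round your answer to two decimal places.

PV(remaining dividends) I = 13.67·e^(−0.0858·2/12) + 4.07·e^(−0.0858·3/12) + 5.50·e^(−0.0858·5/12) = 22.7664
Current forward F = (S − I)·e^(rT) = (671.25 − 22.7664)·e^(0.0858·6/12) = 648.4836 × 1.043834 = 676.9092
Value (long) = (F − K)·e^(−rT) = (676.9092 − 679.39) × 0.958007 = -2.3766
Short position value = −(long value) = ¥2.38

¥2.38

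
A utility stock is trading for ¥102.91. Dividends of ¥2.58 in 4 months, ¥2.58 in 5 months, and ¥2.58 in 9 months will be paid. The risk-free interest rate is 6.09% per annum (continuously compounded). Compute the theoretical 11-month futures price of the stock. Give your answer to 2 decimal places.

PV(dividends) I = 2.58·e^(−0.0609·4/12) + 2.58·e^(−0.0609·5/12) + 2.58·e^(−0.0609·9/12)
I = 2.5282 + 2.5154 + 2.4648 = 7.5084
F = (S − I)·e^(rT) = (102.91 − 7.5084) · e^(0.0609·11/12)
= 95.4016 · e^0.055825 = 95.4016 × 1.057413 = ¥100.88

¥100.88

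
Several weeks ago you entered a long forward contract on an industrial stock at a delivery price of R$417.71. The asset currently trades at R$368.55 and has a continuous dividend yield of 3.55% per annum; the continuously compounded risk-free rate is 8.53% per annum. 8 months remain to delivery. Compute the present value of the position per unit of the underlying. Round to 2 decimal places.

Current fair forward for the remaining 8 months: F = S·e^((r − q)·T), (r − q) = 0.0853 − 0.0355 = 0.0498
F = 368.55 · e^(0.0498 × 8/12) = 368.55 × 1.033757 = 380.9911
Value of long forward = (F − K)·e^(−rT) = (380.9911 − 417.71) · e^(−0.0853·8/12)
= -36.7189 × 0.944720 = -34.69

-R$34.69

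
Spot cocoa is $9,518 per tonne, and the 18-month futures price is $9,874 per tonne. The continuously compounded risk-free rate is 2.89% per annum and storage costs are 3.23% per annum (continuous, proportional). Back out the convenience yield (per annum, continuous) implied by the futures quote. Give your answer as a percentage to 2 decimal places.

3.67%

F = S·e^((r+u−y)T) ⇒ (r+u−y) = ln(F/S)/T
ln(9874/9518) = 0.036720; /T ⇒ 0.024480
y = r + u − ln(F/S)/T = 0.0289 + 0.0323 − 0.024480 = 0.036720
y = 3.67%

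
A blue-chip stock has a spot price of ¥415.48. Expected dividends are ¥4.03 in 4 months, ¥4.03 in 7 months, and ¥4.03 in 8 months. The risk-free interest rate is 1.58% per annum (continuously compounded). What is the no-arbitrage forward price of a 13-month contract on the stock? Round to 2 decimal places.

PV(dividends) I = 4.03·e^(−0.0158·4/12) + 4.03·e^(−0.0158·7/12) + 4.03·e^(−0.0158·8/12)
I = 4.0088 + 3.9930 + 3.9878 = 11.9896
F = (S − I)·e^(rT) = (415.48 − 11.9896) · e^(0.0158·13/12)
= 403.4904 · e^0.017117 = 403.4904 × 1.017264 = ¥410.46

¥410.46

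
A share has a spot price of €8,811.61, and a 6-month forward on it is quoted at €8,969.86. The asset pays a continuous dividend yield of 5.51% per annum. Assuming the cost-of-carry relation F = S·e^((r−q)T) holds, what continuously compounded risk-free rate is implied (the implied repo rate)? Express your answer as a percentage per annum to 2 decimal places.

From F = S·e^((r−q)T): (r − q) = ln(F/S)/T
ln(8969.86/8811.61) = ln(1.017959) = 0.017800
(r − q) = 0.017800 / (6/12) = 0.035600
r = ln(F/S)/T + q = 0.035600 + 0.0551 = 0.090700
r = 9.07%

9.07%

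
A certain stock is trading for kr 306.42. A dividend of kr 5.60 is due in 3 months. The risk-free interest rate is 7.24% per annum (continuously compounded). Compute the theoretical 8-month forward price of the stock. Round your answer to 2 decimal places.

PV(dividends) I = 5.60·e^(−0.0724·3/12)
I = 5.4996
F = (S − I)·e^(rT) = (306.42 − 5.4996) · e^(0.0724·8/12)
= 300.9204 · e^0.048267 = 300.9204 × 1.049451 = kr 315.80

kr 315.80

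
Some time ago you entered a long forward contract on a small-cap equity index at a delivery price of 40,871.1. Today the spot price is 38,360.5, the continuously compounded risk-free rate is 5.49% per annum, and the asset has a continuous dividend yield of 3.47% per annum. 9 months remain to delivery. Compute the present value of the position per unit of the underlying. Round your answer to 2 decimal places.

Current fair forward for the remaining 9 months: F = S·e^((r − q)·T), (r − q) = 0.0549 − 0.0347 = 0.0202
F = 38360.5 · e^(0.0202 × 9/12) = 38360.5 × 1.01526534 = 38946.0861
Value of long forward = (F − K)·e^(−rT) = (38946.0861 − 40871.1) · e^(−0.0549·9/12)
= -1925.0139 × 0.95966117 = -1847.36

-1847.36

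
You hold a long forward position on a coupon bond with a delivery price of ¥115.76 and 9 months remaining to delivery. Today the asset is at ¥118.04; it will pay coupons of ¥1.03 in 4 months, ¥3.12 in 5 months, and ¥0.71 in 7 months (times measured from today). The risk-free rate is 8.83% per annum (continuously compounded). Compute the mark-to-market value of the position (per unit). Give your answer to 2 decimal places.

¥5.02

PV(remaining coupons) I = 1.03·e^(−0.0883·4/12) + 3.12·e^(−0.0883·5/12) + 0.71·e^(−0.0883·7/12) = 4.6818
Current forward F = (S − I)·e^(rT) = (118.04 − 4.6818)·e^(0.0883·9/12) = 113.3582 × 1.068467 = 121.1195
Value (long) = (F − K)·e^(−rT) = (121.1195 − 115.76) × 0.935920 = 5.0161
Value = ¥5.02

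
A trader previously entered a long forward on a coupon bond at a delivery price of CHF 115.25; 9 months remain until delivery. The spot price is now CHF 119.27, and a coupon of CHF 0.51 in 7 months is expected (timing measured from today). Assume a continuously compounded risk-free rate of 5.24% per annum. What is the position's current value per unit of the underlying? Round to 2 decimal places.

CHF 7.97

PV(remaining coupons) I = 0.51·e^(−0.0524·7/12) = 0.4946
Current forward F = (S − I)·e^(rT) = (119.27 − 0.4946)·e^(0.0524·9/12) = 118.7754 × 1.040082 = 123.5362
Value (long) = (F − K)·e^(−rT) = (123.5362 − 115.25) × 0.961462 = 7.9669
Value = CHF 7.97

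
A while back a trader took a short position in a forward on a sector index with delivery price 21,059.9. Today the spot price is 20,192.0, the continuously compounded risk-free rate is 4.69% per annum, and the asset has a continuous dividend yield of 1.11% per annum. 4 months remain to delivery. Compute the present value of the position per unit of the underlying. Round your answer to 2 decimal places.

615.80

Current fair forward for the remaining 4 months: F = S·e^((r − q)·T), (r − q) = 0.0469 − 0.0111 = 0.0358
F = 20192.0 · e^(0.0358 × 4/12) = 20192.0 × 1.01200482 = 20434.4013
Value of long forward = (F − K)·e^(−rT) = (20434.4013 − 21059.9) · e^(−0.0469·4/12)
= -625.4987 × 0.98448823 = -615.80
Short position value = −(long value) = 615.80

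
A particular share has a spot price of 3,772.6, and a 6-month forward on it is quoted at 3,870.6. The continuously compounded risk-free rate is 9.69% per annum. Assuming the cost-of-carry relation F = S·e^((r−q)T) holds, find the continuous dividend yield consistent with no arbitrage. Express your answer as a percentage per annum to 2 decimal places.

4.56%

From F = S·e^((r−q)T): (r − q) = ln(F/S)/T
ln(3870.6/3772.6) = ln(1.025977) = 0.025645
(r − q) = 0.025645 / (6/12) = 0.051290
q = r − ln(F/S)/T = 0.0969 − 0.051290 = 0.045610
q = 4.56%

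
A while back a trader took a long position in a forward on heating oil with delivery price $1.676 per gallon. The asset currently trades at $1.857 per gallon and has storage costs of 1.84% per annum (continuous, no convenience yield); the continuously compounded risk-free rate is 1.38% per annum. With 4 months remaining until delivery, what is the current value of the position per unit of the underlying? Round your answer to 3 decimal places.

Current fair forward for the remaining 4 months: F = S·e^((r + u)·T), (r + u) = 0.0138 + 0.0184 = 0.0322
F = 1.857 · e^(0.0322 × 4/12) = 1.857 × 1.010791 = 1.8770
Value of long forward = (F − K)·e^(−rT) = (1.8770 − 1.676) · e^(−0.0138·4/12)
= 0.2010 × 0.995411 = 0.200

$0.200 per gallon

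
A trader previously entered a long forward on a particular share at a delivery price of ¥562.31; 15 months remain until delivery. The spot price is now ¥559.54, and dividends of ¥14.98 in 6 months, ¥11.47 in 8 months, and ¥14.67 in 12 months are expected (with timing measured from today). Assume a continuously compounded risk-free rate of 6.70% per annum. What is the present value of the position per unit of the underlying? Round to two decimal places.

¥3.23

PV(remaining dividends) I = 14.98·e^(−0.0670·6/12) + 11.47·e^(−0.0670·8/12) + 14.67·e^(−0.0670·12/12) = 39.1747
Current forward F = (S − I)·e^(rT) = (559.54 − 39.1747)·e^(0.0670·15/12) = 520.3653 × 1.087357 = 565.8229
Value (long) = (F − K)·e^(−rT) = (565.8229 − 562.31) × 0.919661 = 3.2307
Value = ¥3.23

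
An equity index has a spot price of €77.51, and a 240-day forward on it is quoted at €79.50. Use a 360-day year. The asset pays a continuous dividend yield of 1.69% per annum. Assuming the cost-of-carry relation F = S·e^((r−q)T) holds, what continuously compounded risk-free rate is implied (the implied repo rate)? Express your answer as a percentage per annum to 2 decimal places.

5.49%

From F = S·e^((r−q)T): (r − q) = ln(F/S)/T
ln(79.50/77.51) = ln(1.025674) = 0.025350
(r − q) = 0.025350 / (240/360) = 0.038025
r = ln(F/S)/T + q = 0.038025 + 0.0169 = 0.054925
r = 5.49%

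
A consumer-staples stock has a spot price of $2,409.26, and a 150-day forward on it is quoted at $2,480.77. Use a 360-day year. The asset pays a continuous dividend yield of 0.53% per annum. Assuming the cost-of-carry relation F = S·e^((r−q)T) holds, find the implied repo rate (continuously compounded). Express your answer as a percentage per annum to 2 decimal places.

From F = S·e^((r−q)T): (r − q) = ln(F/S)/T
ln(2480.77/2409.26) = ln(1.029681) = 0.029249
(r − q) = 0.029249 / (150/360) = 0.070198
r = ln(F/S)/T + q = 0.070198 + 0.0053 = 0.075498
r = 7.55%

7.55%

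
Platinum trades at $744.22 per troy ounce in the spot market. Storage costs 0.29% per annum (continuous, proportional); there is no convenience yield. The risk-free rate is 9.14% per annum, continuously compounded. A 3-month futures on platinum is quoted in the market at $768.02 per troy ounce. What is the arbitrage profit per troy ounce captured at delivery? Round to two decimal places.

$6.05 per troy ounce

Fair futures: F* = S·e^(carry·T), with carry = (r + u) = 0.0914 + 0.0029 = 0.0943
F* = 744.22 · e^(0.0943 × 3/12) = 744.22 · e^0.023575 = 744.22 × 1.023855 = $761.9734
Market $768.02 > fair $761.9734: forward overpriced → cash-and-carry (buy spot, short the forward).
At maturity, profit = |F_mkt − F*| = |768.02 − 761.9734| = $6.05 per troy ounce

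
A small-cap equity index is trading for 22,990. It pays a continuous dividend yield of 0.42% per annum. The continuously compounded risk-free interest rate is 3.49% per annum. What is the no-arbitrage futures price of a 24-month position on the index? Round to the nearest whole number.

24,446

F = S·e^((r − q)T) = 22990 · e^((0.0349 − 0.0042) × 24/12)
= 22990 · e^0.061400 = 22990 × 1.063324
F = 24,446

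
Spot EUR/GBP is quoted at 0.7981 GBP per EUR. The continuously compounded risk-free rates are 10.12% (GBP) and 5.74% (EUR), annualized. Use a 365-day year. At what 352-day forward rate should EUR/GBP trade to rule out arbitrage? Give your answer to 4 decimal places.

0.8325

F = S·e^((r_GBP − r_EUR)T) = 0.7981 · e^((0.1012 − 0.0574) × 352/365)
= 0.7981 · e^0.042240 = 0.7981 × 1.043145
F = 0.8325 GBP per EUR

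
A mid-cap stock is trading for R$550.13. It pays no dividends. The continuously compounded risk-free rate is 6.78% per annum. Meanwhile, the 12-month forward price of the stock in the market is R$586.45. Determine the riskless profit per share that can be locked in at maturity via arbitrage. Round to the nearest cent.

R$2.27 per share

Fair forward: F* = S·e^(carry·T), with carry = r = 0.0678
F* = 550.13 · e^(0.0678 × 12/12) = 550.13 · e^0.067800 = 550.13 × 1.070151 = R$588.7222
Market R$586.45 < fair R$588.7222: forward underpriced → reverse cash-and-carry (short spot, go long the forward).
At maturity, profit = |F_mkt − F*| = |586.45 − 588.7222| = R$2.27 per share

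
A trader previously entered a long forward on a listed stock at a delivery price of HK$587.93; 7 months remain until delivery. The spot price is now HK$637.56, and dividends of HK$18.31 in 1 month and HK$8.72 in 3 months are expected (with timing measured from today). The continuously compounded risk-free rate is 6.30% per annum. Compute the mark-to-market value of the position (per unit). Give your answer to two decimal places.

PV(remaining dividends) I = 18.31·e^(−0.0630·1/12) + 8.72·e^(−0.0630·3/12) = 26.7979
Current forward F = (S − I)·e^(rT) = (637.56 − 26.7979)·e^(0.0630·7/12) = 610.7621 × 1.037434 = 633.6254
Value (long) = (F − K)·e^(−rT) = (633.6254 − 587.93) × 0.963917 = 44.0466
Value = HK$44.05

HK$44.05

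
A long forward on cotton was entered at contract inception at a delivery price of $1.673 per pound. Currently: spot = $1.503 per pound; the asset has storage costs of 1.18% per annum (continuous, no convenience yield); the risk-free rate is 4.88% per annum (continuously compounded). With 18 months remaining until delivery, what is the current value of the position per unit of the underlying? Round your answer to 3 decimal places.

-$0.025 per pound

Current fair forward for the remaining 18 months: F = S·e^((r + u)·T), (r + u) = 0.0488 + 0.0118 = 0.0606
F = 1.503 · e^(0.0606 × 18/12) = 1.503 × 1.095159 = 1.6460
Value of long forward = (F − K)·e^(−rT) = (1.6460 − 1.673) · e^(−0.0488·18/12)
= -0.0270 × 0.929415 = -0.025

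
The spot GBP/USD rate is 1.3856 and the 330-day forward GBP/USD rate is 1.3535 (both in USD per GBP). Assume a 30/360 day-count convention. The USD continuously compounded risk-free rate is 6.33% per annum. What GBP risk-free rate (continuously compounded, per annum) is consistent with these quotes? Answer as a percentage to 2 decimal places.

F = S·e^((r_USD − r_GBP)T) ⇒ r_GBP = r_USD − ln(F/S)/T
ln(1.3535/1.3856) = -0.023439; /(330/360) = -0.025570
r_GBP = 0.0633 + 0.025570 = 0.088870
r_GBP = 8.89%

8.89%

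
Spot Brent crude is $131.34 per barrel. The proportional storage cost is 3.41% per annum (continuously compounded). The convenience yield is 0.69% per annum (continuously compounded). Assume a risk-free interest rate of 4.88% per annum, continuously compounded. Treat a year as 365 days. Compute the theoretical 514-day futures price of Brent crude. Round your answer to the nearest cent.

Net carry = r + u − y = 0.0488 + 0.0341 − 0.0069 = 0.0760
F = S·e^((r+u−y)T) = 131.34 · e^(0.0760 × 514/365) = 131.34 · e^0.107025
= 131.34 × 1.112962 = $146.18 per barrel

$146.18 per barrel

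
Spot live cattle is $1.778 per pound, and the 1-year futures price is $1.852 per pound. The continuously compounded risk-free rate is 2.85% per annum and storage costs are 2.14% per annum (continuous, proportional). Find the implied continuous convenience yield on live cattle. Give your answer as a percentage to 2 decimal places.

F = S·e^((r+u−y)T) ⇒ (r+u−y) = ln(F/S)/T
ln(1.852/1.778) = 0.040777; /T ⇒ 0.040777
y = r + u − ln(F/S)/T = 0.0285 + 0.0214 − 0.040777 = 0.009123
y = 0.91%

0.91%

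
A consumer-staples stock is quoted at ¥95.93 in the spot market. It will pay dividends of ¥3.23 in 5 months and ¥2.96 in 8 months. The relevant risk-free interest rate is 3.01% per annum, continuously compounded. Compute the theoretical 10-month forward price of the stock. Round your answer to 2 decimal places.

PV(dividends) I = 3.23·e^(−0.0301·5/12) + 2.96·e^(−0.0301·8/12)
I = 3.1897 + 2.9012 = 6.0909
F = (S − I)·e^(rT) = (95.93 − 6.0909) · e^(0.0301·10/12)
= 89.8391 · e^0.025083 = 89.8391 × 1.025400 = ¥92.12

¥92.12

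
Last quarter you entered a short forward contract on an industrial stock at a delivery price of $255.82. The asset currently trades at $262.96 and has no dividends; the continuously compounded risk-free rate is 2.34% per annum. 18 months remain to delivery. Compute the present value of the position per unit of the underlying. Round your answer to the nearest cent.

Current fair forward for the remaining 18 months: F = S·e^(r·T), r = 0.0234
F = 262.96 · e^(0.0234 × 18/12) = 262.96 × 1.035723 = 272.3537
Value of long forward = (F − K)·e^(−rT) = (272.3537 − 255.82) · e^(−0.0234·18/12)
= 16.5337 × 0.965509 = 15.96
Short position value = −(long value) = -$15.96

-$15.96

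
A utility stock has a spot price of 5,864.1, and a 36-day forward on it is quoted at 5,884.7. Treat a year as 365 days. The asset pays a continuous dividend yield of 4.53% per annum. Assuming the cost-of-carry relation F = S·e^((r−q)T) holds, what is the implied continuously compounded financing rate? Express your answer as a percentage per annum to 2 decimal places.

8.09%

From F = S·e^((r−q)T): (r − q) = ln(F/S)/T
ln(5884.7/5864.1) = ln(1.003513) = 0.003507
(r − q) = 0.003507 / (36/365) = 0.035557
r = ln(F/S)/T + q = 0.035557 + 0.0453 = 0.080857
r = 8.09%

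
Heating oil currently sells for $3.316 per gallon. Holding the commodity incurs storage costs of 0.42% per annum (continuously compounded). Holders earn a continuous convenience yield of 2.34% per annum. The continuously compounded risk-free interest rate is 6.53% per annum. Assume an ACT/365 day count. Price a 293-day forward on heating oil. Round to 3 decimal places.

Net carry = r + u − y = 0.0653 + 0.0042 − 0.0234 = 0.0461
F = S·e^((r+u−y)T) = 3.316 · e^(0.0461 × 293/365) = 3.316 · e^0.037006
= 3.316 × 1.037699 = $3.441 per gallon

$3.441 per gallon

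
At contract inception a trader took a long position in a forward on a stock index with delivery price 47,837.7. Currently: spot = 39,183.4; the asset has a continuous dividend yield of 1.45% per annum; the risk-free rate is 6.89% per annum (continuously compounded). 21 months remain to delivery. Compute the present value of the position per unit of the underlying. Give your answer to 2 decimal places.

-4202.21

Current fair forward for the remaining 21 months: F = S·e^((r − q)·T), (r − q) = 0.0689 − 0.0145 = 0.0544
F = 39183.4 · e^(0.0544 × 21/12) = 39183.4 × 1.09987881 = 43096.9914
Value of long forward = (F − K)·e^(−rT) = (43096.9914 − 47837.7) · e^(−0.0689·21/12)
= -4740.7086 × 0.88641060 = -4202.21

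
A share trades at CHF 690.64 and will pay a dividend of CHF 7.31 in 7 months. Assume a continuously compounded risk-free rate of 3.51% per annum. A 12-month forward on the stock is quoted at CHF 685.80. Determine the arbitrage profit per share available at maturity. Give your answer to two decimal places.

CHF 22.09 per share

PV(dividends) I = 7.31·e^(−0.0351·7/12) = 7.1618
Fair forward F* = (S − I)·e^(rT) = (690.64 − 7.1618)·e^0.035100 = 683.4782 × 1.035723 = 707.8941
Market CHF 685.80 < fair 707.8941: forward underpriced → reverse cash-and-carry (short the stock, invest proceeds at r, pay the dividends, go long the forward).
Profit at T = |F_mkt − F*| = |685.80 − 707.8941| = CHF 22.09 per share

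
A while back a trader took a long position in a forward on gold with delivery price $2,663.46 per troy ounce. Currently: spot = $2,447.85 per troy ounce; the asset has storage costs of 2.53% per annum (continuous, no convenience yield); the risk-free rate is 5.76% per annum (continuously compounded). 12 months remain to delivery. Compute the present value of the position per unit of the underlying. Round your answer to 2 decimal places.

-$3.81 per troy ounce

Current fair forward for the remaining 12 months: F = S·e^((r + u)·T), (r + u) = 0.0576 + 0.0253 = 0.0829
F = 2447.85 · e^(0.0829 × 12/12) = 2447.85 × 1.08643316 = 2659.4254
Value of long forward = (F − K)·e^(−rT) = (2659.4254 − 2663.46) · e^(−0.0576·12/12)
= -4.0346 × 0.94402748 = -3.81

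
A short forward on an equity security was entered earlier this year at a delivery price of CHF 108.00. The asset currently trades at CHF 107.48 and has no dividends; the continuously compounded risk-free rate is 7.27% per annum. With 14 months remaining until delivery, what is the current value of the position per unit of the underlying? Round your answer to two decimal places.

-CHF 8.26

Current fair forward for the remaining 14 months: F = S·e^(r·T), r = 0.0727
F = 107.48 · e^(0.0727 × 14/12) = 107.48 × 1.088517 = 116.9938
Value of long forward = (F − K)·e^(−rT) = (116.9938 − 108.00) · e^(−0.0727·14/12)
= 8.9938 × 0.918681 = 8.26
Short position value = −(long value) = -CHF 8.26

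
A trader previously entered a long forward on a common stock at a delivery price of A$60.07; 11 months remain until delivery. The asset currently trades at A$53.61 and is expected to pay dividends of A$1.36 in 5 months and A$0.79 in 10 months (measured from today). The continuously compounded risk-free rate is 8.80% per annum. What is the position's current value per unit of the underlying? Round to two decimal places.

PV(remaining dividends) I = 1.36·e^(−0.0880·5/12) + 0.79·e^(−0.0880·10/12) = 2.0452
Current forward F = (S − I)·e^(rT) = (53.61 − 2.0452)·e^(0.0880·11/12) = 51.5648 × 1.084009 = 55.8967
Value (long) = (F − K)·e^(−rT) = (55.8967 − 60.07) × 0.922501 = -3.8499
Value = -A$3.85

-A$3.85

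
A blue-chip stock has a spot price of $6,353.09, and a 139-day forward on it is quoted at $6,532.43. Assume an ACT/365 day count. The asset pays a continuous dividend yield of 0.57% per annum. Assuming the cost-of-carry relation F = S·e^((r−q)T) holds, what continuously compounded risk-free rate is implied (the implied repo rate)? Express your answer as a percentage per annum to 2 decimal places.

From F = S·e^((r−q)T): (r − q) = ln(F/S)/T
ln(6532.43/6353.09) = ln(1.028229) = 0.027838
(r − q) = 0.027838 / (139/365) = 0.073100
r = ln(F/S)/T + q = 0.073100 + 0.0057 = 0.078800
r = 7.88%

7.88%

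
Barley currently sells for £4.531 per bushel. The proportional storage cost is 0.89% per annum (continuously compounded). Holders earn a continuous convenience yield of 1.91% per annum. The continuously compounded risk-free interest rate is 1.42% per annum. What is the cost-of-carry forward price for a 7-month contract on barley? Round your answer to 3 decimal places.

£4.542 per bushel

Net carry = r + u − y = 0.0142 + 0.0089 − 0.0191 = 0.0040
F = S·e^((r+u−y)T) = 4.531 · e^(0.0040 × 7/12) = 4.531 · e^0.002333
= 4.531 × 1.002336 = £4.542 per bushel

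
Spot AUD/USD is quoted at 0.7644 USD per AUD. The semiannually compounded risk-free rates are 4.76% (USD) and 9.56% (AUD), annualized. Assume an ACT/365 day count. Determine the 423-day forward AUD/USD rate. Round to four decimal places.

By covered interest parity, F = S · (1+r_USD/2)^(2T) / (1+r_AUD/2)^(2T)
= 0.7644 × 1.056031 / 1.114298 = 0.7644 × 0.947710
F = 0.7244 USD per AUD

0.7244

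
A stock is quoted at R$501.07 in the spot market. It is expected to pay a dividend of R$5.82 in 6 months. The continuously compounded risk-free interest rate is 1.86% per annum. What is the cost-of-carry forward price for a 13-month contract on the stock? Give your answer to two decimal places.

R$505.39

PV(dividends) I = 5.82·e^(−0.0186·6/12)
I = 5.7661
F = (S − I)·e^(rT) = (501.07 − 5.7661) · e^(0.0186·13/12)
= 495.3039 · e^0.020150 = 495.3039 × 1.020354 = R$505.39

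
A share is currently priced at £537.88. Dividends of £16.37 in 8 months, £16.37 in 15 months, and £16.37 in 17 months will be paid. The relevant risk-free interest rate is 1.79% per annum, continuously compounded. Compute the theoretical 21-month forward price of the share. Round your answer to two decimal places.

£505.32

PV(dividends) I = 16.37·e^(−0.0179·8/12) + 16.37·e^(−0.0179·15/12) + 16.37·e^(−0.0179·17/12)
I = 16.1758 + 16.0078 + 15.9601 = 48.1437
F = (S − I)·e^(rT) = (537.88 − 48.1437) · e^(0.0179·21/12)
= 489.7363 · e^0.031325 = 489.7363 × 1.031821 = £505.32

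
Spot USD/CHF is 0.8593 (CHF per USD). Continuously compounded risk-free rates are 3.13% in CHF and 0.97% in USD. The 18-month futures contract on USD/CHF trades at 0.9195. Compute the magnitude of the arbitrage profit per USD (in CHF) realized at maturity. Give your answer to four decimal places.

Fair futures: F* = S·e^(carry·T), with carry = (r_CHF − r_USD) = 0.0313 − 0.0097 = 0.0216
F* = 0.8593 · e^(0.0216 × 18/12) = 0.8593 · e^0.032400 = 0.8593 × 1.032931 = 0.8876
Market 0.9195 > fair 0.8876: forward overpriced → cash-and-carry (buy spot, short the forward).
At maturity, profit = |F_mkt − F*| = |0.9195 − 0.8876| = 0.0319 per USD (in CHF)

0.0319 per USD (in CHF)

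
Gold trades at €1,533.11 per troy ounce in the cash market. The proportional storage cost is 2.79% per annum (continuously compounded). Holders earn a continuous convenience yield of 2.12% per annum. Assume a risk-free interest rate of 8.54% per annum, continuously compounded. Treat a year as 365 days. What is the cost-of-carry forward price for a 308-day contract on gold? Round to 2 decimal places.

Net carry = r + u − y = 0.0854 + 0.0279 − 0.0212 = 0.0921
F = S·e^((r+u−y)T) = 1533.11 · e^(0.0921 × 308/365) = 1533.11 · e^0.07771726
= 1533.11 × 1.08081703 = €1,657.01 per troy ounce

€1,657.01 per troy ounce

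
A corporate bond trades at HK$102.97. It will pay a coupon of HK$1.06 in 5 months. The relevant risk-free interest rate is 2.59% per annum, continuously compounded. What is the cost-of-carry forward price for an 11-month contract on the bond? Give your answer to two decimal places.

HK$104.37

PV(coupons) I = 1.06·e^(−0.0259·5/12)
I = 1.0486
F = (S − I)·e^(rT) = (102.97 − 1.0486) · e^(0.0259·11/12)
= 101.9214 · e^0.023742 = 101.9214 × 1.024026 = HK$104.37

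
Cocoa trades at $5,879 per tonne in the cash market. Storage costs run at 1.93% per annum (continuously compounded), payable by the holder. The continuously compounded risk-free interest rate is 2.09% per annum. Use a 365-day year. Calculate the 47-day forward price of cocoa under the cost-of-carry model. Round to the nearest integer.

$5,910 per tonne

Net carry = r + u − y = 0.0209 + 0.0193 − 0.0000 = 0.0402
F = S·e^((r+u−y)T) = 5879 · e^(0.0402 × 47/365) = 5879 · e^0.005176
= 5879 × 1.005189 = $5,910 per tonne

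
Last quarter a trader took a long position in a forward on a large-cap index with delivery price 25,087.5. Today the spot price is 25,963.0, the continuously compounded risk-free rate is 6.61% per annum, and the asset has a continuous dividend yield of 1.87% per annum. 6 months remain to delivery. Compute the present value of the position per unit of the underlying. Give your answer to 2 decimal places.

Current fair forward for the remaining 6 months: F = S·e^((r − q)·T), (r − q) = 0.0661 − 0.0187 = 0.0474
F = 25963.0 · e^(0.0474 × 6/12) = 25963.0 × 1.02398308 = 26585.6727
Value of long forward = (F − K)·e^(−rT) = (26585.6727 − 25087.5) · e^(−0.0661·6/12)
= 1498.1727 × 0.96749018 = 1449.47

1449.47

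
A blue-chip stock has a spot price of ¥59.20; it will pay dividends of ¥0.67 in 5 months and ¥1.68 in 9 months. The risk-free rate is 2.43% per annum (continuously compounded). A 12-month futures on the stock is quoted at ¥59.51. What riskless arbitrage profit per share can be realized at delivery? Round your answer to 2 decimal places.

¥1.22 per share

PV(dividends) I = 0.67·e^(−0.0243·5/12) + 1.68·e^(−0.0243·9/12) = 2.3129
Fair futures F* = (S − I)·e^(rT) = (59.20 − 2.3129)·e^0.024300 = 56.8871 × 1.024598 = 58.2864
Market ¥59.51 > fair 58.2864: forward overpriced → cash-and-carry (borrow at r, buy the stock and collect the dividends, short the forward).
Profit at T = |F_mkt − F*| = |59.51 − 58.2864| = ¥1.22 per share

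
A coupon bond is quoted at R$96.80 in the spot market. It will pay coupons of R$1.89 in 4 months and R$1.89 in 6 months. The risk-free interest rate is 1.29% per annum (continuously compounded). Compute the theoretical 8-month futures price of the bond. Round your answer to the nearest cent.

R$93.84

PV(coupons) I = 1.89·e^(−0.0129·4/12) + 1.89·e^(−0.0129·6/12)
I = 1.8819 + 1.8778 = 3.7597
F = (S − I)·e^(rT) = (96.80 − 3.7597) · e^(0.0129·8/12)
= 93.0403 · e^0.008600 = 93.0403 × 1.008637 = R$93.84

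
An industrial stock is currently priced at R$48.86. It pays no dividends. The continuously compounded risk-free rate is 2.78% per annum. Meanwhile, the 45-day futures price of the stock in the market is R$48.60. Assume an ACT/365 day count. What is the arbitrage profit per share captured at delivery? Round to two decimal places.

R$0.43 per share

Fair futures: F* = S·e^(carry·T), with carry = r = 0.0278
F* = 48.86 · e^(0.0278 × 45/365) = 48.86 · e^0.003427 = 48.86 × 1.003433 = R$49.0277
Market R$48.60 < fair R$49.0277: forward underpriced → reverse cash-and-carry (short spot, go long the forward).
At maturity, profit = |F_mkt − F*| = |48.60 − 49.0277| = R$0.43 per share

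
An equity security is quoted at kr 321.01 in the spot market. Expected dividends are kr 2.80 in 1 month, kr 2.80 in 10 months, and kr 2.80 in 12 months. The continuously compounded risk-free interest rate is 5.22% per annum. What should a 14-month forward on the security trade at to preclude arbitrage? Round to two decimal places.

kr 332.53

PV(dividends) I = 2.80·e^(−0.0522·1/12) + 2.80·e^(−0.0522·10/12) + 2.80·e^(−0.0522·12/12)
I = 2.7878 + 2.6808 + 2.6576 = 8.1262
F = (S − I)·e^(rT) = (321.01 − 8.1262) · e^(0.0522·14/12)
= 312.8838 · e^0.060900 = 312.8838 × 1.062793 = kr 332.53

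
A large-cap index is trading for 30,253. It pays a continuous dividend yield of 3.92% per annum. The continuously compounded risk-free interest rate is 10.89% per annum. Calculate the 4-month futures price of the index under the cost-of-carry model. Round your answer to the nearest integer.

F = S·e^((r − q)T) = 30253 · e^((0.1089 − 0.0392) × 4/12)
= 30253 · e^0.023233 = 30253 × 1.023505
F = 30,964

30,964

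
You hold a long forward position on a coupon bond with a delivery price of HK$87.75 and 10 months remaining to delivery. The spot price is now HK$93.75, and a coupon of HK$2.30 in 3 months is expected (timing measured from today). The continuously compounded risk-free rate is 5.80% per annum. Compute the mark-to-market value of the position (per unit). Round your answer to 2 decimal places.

HK$7.87

PV(remaining coupons) I = 2.30·e^(−0.0580·3/12) = 2.2669
Current forward F = (S − I)·e^(rT) = (93.75 − 2.2669)·e^(0.0580·10/12) = 91.4831 × 1.049520 = 96.0133
Value (long) = (F − K)·e^(−rT) = (96.0133 − 87.75) × 0.952816 = 7.8734
Value = HK$7.87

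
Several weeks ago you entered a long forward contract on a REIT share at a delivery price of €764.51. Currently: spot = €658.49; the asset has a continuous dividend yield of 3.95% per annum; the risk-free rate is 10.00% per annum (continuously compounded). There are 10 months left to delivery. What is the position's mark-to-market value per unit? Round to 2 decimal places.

-€66.22

Current fair forward for the remaining 10 months: F = S·e^((r − q)·T), (r − q) = 0.1000 − 0.0395 = 0.0605
F = 658.49 · e^(0.0605 × 10/12) = 658.49 × 1.051709 = 692.5399
Value of long forward = (F − K)·e^(−rT) = (692.5399 − 764.51) · e^(−0.1000·10/12)
= -71.9701 × 0.920044 = -66.22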